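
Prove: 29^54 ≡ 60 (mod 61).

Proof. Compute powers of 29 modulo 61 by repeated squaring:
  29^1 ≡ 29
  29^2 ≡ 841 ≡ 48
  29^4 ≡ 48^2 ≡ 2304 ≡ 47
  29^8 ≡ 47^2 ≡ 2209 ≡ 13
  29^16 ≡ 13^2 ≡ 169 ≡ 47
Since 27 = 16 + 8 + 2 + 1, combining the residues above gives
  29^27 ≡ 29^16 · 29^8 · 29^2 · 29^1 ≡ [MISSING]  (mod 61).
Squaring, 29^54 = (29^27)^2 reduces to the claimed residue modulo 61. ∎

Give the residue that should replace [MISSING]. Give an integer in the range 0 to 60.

50

29^16 · 29^8 · 29^2 · 29^1 ≡ 47 · 13 · 48 · 29 = 850512.
850512 mod 61 = 50, so 29^27 ≡ 50 (mod 61).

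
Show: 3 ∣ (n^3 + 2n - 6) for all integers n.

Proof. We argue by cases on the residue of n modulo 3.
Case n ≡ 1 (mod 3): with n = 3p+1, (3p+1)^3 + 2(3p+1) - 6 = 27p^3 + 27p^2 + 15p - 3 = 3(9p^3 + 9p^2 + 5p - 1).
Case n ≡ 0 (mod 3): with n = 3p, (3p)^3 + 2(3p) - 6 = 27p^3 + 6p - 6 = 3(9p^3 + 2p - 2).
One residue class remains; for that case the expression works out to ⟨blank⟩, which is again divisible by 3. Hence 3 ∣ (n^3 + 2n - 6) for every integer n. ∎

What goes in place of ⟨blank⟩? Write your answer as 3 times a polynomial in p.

3(9p^3 + 18p^2 + 14p + 2)

Only n ≡ 2 (mod 3) is unaccounted for. Put n = 3p+2:
(3p+2)^3 + 2(3p+2) - 6 expands to 27p^3 + 54p^2 + 42p + 6,
and factoring out 3 leaves 3(9p^3 + 18p^2 + 14p + 2).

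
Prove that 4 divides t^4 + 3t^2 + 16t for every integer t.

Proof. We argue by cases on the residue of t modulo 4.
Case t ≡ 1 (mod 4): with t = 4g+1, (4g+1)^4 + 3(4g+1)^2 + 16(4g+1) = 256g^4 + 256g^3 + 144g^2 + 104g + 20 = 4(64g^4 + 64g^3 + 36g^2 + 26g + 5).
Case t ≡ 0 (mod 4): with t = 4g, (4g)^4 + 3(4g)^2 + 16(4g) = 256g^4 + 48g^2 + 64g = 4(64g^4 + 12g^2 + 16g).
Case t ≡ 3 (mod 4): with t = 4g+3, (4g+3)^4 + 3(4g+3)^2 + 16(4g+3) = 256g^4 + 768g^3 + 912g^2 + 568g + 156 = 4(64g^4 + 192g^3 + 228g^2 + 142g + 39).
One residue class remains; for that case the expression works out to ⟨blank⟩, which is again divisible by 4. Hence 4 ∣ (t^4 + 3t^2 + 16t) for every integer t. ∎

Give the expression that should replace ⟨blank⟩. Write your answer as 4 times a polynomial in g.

Only t ≡ 2 (mod 4) is unaccounted for. Put t = 4g+2:
(4g+2)^4 + 3(4g+2)^2 + 16(4g+2) expands to 256g^4 + 512g^3 + 432g^2 + 240g + 60,
and factoring out 4 leaves 4(64g^4 + 128g^3 + 108g^2 + 60g + 15).

4(64g^4 + 128g^3 + 108g^2 + 60g + 15)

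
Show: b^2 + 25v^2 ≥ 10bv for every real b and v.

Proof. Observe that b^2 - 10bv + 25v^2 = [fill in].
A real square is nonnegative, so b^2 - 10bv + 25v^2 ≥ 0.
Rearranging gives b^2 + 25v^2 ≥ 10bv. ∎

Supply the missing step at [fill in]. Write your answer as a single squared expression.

b^2 - 10bv + 25v^2 is a perfect-square trinomial: the outer terms are (b)^2 and (5v)^2, and the cross term is -2·b·5v.
So b^2 - 10bv + 25v^2 = (b - 5v)^2 ≥ 0.

(b - 5v)^2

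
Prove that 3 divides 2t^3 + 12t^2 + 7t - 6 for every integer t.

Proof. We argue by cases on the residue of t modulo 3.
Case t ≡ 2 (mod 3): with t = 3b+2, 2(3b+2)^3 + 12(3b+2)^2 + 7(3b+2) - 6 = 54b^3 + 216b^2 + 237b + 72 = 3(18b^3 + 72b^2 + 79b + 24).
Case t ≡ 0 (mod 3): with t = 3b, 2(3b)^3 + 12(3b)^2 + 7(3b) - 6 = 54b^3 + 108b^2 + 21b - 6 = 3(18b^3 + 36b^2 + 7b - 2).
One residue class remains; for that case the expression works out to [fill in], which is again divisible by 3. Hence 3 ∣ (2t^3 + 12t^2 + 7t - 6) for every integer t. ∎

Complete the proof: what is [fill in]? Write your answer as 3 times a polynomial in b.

3(18b^3 + 54b^2 + 37b + 5)

The residues treated are {2, 0}, so the missing case is t ≡ 1 (mod 3); write t = 3b+1.
Then 2(3b+1)^3 + 12(3b+1)^2 + 7(3b+1) - 6 = 54b^3 + 162b^2 + 111b + 15 = 3(18b^3 + 54b^2 + 37b + 5).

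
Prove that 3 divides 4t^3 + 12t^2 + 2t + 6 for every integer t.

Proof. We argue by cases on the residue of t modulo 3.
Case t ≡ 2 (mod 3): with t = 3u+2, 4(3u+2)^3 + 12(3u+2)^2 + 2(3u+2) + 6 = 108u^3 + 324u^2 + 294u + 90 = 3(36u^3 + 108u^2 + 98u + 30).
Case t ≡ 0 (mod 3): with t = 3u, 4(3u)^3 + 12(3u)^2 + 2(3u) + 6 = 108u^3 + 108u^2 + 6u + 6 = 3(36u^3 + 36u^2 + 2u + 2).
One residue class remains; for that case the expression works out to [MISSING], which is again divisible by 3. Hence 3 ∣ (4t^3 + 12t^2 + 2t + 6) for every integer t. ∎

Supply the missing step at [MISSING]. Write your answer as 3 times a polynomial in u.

3(36u^3 + 72u^2 + 38u + 8)

The residues treated are {2, 0}, so the missing case is t ≡ 1 (mod 3); write t = 3u+1.
Then 4(3u+1)^3 + 12(3u+1)^2 + 2(3u+1) + 6 = 108u^3 + 216u^2 + 114u + 24 = 3(36u^3 + 72u^2 + 38u + 8).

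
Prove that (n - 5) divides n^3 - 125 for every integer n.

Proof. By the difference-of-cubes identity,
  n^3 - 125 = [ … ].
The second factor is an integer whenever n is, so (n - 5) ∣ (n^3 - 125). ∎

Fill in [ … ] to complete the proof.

(n - 5)(n^2 + 5n + 25)

a^3 - b^3 = (a - b)(a^2 + ab + b^2). With a = n, b = 5:
n^3 - 125 = (n - 5)(n^2 + 5n + 25).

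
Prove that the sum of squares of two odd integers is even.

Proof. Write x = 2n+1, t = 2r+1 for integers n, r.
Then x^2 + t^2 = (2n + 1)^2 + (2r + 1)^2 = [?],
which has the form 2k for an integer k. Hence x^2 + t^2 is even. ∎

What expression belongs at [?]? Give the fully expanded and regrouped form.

(2n + 1)^2 + (2r + 1)^2 = 4n^2 + 4n + 4r^2 + 4r + 2
= 2(2n^2 + 2n + 2r^2 + 2r + 1).
Since 2n^2 + 2n + 2r^2 + 2r + 1 is an integer, the sum of squares is of the form 2k for an integer k.

2(2n^2 + 2n + 2r^2 + 2r + 1)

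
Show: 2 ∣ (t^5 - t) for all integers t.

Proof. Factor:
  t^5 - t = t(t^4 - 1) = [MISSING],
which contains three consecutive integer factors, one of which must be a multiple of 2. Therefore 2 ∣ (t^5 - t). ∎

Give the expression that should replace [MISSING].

(t - 1)t(t + 1)(t^2 + 1)

t^4 - 1 = (t^2 - 1)(t^2 + 1), and t^2 - 1 = (t-1)(t+1).
So t(t^4 - 1) = (t - 1)t(t + 1)(t^2 + 1).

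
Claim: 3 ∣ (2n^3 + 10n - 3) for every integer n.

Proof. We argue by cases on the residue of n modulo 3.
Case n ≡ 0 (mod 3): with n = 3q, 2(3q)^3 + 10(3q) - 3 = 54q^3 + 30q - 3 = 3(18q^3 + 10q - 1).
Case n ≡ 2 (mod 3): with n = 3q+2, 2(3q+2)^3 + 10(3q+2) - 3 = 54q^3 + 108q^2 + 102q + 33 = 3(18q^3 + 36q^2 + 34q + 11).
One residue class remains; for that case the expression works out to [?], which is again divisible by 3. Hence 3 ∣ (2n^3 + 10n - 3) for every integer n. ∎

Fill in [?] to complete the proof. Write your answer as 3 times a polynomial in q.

3(18q^3 + 18q^2 + 16q + 3)

Only n ≡ 1 (mod 3) is unaccounted for. Put n = 3q+1:
2(3q+1)^3 + 10(3q+1) - 3 expands to 54q^3 + 54q^2 + 48q + 9,
and factoring out 3 leaves 3(18q^3 + 18q^2 + 16q + 3).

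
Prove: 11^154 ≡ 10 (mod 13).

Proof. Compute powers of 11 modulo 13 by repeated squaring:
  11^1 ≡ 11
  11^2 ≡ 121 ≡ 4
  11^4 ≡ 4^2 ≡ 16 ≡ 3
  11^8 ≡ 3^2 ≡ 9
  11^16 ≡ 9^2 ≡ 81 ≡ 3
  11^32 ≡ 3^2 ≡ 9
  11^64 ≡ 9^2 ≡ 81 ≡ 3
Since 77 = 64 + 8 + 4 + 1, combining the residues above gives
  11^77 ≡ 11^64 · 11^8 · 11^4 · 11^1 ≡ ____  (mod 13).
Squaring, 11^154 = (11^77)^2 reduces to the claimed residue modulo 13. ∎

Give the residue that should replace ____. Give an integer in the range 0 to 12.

11^64 · 11^8 · 11^4 · 11^1 ≡ 3 · 9 · 3 · 11 = 891.
891 mod 13 = 7, so 11^77 ≡ 7 (mod 13).

7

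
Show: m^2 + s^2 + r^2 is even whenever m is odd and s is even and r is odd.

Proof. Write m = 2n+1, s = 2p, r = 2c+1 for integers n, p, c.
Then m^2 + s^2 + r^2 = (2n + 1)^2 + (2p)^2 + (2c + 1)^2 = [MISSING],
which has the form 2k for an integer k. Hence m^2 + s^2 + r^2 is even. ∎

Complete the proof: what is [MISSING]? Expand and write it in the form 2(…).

2(2c^2 + 2c + 2n^2 + 2n + 2p^2 + 1)

(2n + 1)^2 + (2p)^2 + (2c + 1)^2 = 4c^2 + 4c + 4n^2 + 4n + 4p^2 + 2
= 2(2c^2 + 2c + 2n^2 + 2n + 2p^2 + 1).
Since 2c^2 + 2c + 2n^2 + 2n + 2p^2 + 1 is an integer, the sum of squares is of the form 2k for an integer k.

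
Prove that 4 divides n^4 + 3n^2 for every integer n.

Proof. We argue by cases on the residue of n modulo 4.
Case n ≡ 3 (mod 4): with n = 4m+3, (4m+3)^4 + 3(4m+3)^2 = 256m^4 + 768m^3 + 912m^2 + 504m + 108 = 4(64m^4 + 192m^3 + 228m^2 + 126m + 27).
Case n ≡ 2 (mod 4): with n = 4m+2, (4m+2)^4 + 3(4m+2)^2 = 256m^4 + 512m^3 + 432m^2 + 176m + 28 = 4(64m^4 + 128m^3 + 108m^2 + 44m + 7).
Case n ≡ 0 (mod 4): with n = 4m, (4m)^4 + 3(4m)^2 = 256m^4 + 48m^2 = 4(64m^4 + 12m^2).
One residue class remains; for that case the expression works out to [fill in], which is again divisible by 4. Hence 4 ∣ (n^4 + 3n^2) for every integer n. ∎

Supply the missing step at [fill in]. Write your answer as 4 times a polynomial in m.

The residues treated are {3, 2, 0}, so the missing case is n ≡ 1 (mod 4); write n = 4m+1.
Then (4m+1)^4 + 3(4m+1)^2 = 256m^4 + 256m^3 + 144m^2 + 40m + 4 = 4(64m^4 + 64m^3 + 36m^2 + 10m + 1).

4(64m^4 + 64m^3 + 36m^2 + 10m + 1)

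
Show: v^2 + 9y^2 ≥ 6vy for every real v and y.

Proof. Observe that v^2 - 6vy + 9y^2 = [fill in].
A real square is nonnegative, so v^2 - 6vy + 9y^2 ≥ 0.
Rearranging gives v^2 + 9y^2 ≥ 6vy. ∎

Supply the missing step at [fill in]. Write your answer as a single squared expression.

(v - 3y)^2

v^2 - 6vy + 9y^2 is a perfect-square trinomial: the outer terms are (v)^2 and (3y)^2, and the cross term is -2·v·3y.
So v^2 - 6vy + 9y^2 = (v - 3y)^2 ≥ 0.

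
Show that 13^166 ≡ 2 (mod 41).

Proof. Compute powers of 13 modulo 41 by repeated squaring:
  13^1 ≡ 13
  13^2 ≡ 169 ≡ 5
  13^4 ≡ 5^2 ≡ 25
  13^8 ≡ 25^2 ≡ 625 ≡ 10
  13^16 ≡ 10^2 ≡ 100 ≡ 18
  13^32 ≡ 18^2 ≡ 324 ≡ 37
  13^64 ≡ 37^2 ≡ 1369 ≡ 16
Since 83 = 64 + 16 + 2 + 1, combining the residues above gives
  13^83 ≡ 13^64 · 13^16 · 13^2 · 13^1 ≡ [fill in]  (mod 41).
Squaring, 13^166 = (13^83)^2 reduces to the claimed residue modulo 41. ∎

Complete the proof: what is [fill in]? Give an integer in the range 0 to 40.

24

Multiply the listed residues: 16 · 18 · 5 · 13 = 288 → 1440 → 18720.
Reducing modulo 41: 18720 = 456·41 + 24, so 13^83 ≡ 24.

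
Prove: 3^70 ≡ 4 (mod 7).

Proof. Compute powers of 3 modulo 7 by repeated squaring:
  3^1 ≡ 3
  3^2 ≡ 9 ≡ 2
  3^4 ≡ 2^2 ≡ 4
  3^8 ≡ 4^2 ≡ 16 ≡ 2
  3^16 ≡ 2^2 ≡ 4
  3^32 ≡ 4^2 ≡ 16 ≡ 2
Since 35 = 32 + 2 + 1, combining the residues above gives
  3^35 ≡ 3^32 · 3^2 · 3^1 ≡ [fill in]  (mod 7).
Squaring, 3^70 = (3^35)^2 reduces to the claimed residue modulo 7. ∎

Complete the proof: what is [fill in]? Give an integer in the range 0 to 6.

Multiply the listed residues: 2 · 2 · 3 = 4 → 12.
Reducing modulo 7: 12 = 1·7 + 5, so 3^35 ≡ 5.

5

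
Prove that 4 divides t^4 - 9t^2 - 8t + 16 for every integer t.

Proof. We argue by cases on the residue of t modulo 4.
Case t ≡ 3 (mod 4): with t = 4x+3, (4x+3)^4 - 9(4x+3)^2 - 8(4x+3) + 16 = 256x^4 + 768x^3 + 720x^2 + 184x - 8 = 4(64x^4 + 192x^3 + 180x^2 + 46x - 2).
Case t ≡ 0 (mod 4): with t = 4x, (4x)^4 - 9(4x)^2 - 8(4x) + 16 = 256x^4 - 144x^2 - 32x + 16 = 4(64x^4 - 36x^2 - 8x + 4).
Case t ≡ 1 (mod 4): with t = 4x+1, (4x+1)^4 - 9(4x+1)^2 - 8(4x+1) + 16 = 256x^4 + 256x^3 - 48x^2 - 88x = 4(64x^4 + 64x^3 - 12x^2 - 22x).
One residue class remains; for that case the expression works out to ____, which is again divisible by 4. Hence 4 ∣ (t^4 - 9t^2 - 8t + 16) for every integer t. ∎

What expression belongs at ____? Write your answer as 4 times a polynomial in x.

The residues treated are {3, 0, 1}, so the missing case is t ≡ 2 (mod 4); write t = 4x+2.
Then (4x+2)^4 - 9(4x+2)^2 - 8(4x+2) + 16 = 256x^4 + 512x^3 + 240x^2 - 48x - 20 = 4(64x^4 + 128x^3 + 60x^2 - 12x - 5).

4(64x^4 + 128x^3 + 60x^2 - 12x - 5)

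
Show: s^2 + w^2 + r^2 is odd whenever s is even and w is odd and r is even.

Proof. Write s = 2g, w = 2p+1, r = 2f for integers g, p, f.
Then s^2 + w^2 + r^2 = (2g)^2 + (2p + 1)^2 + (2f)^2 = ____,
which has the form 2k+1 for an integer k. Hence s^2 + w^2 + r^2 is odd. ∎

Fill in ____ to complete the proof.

Expanding: (2g)^2 + (2p + 1)^2 + (2f)^2 = 4f^2 + 4g^2 + 4p^2 + 4p + 1.
Every term except the constant is even, so this is 2(2f^2 + 2g^2 + 2p^2 + 2p) + 1,
and 2f^2 + 2g^2 + 2p^2 + 2p ∈ ℤ gives the required form.

2(2f^2 + 2g^2 + 2p^2 + 2p) + 1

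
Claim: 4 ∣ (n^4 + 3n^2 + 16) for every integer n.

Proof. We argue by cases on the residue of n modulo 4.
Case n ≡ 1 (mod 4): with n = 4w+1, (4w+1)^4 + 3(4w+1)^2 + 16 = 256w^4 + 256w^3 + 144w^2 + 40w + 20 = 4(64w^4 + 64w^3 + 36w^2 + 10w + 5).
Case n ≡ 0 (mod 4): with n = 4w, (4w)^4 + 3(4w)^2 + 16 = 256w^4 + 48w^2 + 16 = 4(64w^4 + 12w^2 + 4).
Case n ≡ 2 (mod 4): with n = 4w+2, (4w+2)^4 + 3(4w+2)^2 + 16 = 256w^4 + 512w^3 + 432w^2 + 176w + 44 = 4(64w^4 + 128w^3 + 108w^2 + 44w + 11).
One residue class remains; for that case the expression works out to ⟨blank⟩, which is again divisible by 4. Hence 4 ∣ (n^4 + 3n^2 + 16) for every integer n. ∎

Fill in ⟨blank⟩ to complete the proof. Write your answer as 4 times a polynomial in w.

4(64w^4 + 192w^3 + 228w^2 + 126w + 31)

Only n ≡ 3 (mod 4) is unaccounted for. Put n = 4w+3:
(4w+3)^4 + 3(4w+3)^2 + 16 expands to 256w^4 + 768w^3 + 912w^2 + 504w + 124,
and factoring out 4 leaves 4(64w^4 + 192w^3 + 228w^2 + 126w + 31).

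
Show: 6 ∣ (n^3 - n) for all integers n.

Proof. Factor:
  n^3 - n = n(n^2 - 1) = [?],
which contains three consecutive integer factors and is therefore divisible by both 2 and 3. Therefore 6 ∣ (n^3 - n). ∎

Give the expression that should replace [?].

(n - 1)n(n + 1)

n(n^2 - 1) = n(n - 1)(n + 1) = (n - 1)n(n + 1).
These three factors are consecutive integers, so their product is divisible by 6.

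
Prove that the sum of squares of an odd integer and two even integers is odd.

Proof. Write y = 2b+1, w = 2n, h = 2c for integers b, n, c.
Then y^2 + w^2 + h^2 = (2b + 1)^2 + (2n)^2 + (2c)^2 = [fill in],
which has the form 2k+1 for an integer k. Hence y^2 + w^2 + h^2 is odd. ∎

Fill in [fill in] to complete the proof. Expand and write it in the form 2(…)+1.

2(2b^2 + 2b + 2c^2 + 2n^2) + 1

Expanding: (2b + 1)^2 + (2n)^2 + (2c)^2 = 4b^2 + 4b + 4c^2 + 4n^2 + 1.
Every term except the constant is even, so this is 2(2b^2 + 2b + 2c^2 + 2n^2) + 1,
and 2b^2 + 2b + 2c^2 + 2n^2 ∈ ℤ gives the required form.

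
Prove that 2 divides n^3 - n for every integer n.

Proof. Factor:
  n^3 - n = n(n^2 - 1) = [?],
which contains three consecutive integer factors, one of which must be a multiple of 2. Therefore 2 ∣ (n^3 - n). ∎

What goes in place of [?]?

(n - 1)n(n + 1)

n(n^2 - 1) = n(n - 1)(n + 1) = (n - 1)n(n + 1).
These three factors are consecutive integers, so their product is divisible by 2.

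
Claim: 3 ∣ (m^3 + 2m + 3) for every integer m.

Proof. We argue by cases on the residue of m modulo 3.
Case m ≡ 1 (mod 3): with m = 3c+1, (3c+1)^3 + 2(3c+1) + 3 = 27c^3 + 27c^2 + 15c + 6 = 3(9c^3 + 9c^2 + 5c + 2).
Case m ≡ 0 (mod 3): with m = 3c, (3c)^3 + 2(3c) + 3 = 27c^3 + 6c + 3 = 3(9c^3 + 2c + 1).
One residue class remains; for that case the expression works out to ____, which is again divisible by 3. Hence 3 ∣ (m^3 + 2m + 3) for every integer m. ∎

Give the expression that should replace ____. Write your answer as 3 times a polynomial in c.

3(9c^3 + 18c^2 + 14c + 5)

Only m ≡ 2 (mod 3) is unaccounted for. Put m = 3c+2:
(3c+2)^3 + 2(3c+2) + 3 expands to 27c^3 + 54c^2 + 42c + 15,
and factoring out 3 leaves 3(9c^3 + 18c^2 + 14c + 5).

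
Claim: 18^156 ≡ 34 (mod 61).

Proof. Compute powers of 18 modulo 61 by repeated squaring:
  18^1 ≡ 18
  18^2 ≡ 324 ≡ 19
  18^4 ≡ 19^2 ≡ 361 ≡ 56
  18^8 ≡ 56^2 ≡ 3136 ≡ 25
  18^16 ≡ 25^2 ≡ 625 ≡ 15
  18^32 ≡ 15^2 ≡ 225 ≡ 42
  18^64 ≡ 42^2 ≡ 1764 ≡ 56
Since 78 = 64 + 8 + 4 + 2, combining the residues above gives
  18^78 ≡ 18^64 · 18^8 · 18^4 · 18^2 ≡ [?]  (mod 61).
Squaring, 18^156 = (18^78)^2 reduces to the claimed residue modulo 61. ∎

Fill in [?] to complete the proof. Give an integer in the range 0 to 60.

41

18^64 · 18^8 · 18^4 · 18^2 ≡ 56 · 25 · 56 · 19 = 1489600.
1489600 mod 61 = 41, so 18^78 ≡ 41 (mod 61).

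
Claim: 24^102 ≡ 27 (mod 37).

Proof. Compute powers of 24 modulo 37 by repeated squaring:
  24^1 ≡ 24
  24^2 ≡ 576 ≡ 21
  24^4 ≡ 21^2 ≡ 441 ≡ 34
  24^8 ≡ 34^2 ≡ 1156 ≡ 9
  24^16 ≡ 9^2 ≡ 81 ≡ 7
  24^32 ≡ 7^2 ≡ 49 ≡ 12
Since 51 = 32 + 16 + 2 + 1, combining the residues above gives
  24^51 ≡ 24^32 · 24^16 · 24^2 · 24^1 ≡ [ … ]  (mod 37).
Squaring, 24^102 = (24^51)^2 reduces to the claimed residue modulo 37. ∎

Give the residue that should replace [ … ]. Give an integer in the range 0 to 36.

8

Multiply the listed residues: 12 · 7 · 21 · 24 = 84 → 1764 → 42336.
Reducing modulo 37: 42336 = 1144·37 + 8, so 24^51 ≡ 8.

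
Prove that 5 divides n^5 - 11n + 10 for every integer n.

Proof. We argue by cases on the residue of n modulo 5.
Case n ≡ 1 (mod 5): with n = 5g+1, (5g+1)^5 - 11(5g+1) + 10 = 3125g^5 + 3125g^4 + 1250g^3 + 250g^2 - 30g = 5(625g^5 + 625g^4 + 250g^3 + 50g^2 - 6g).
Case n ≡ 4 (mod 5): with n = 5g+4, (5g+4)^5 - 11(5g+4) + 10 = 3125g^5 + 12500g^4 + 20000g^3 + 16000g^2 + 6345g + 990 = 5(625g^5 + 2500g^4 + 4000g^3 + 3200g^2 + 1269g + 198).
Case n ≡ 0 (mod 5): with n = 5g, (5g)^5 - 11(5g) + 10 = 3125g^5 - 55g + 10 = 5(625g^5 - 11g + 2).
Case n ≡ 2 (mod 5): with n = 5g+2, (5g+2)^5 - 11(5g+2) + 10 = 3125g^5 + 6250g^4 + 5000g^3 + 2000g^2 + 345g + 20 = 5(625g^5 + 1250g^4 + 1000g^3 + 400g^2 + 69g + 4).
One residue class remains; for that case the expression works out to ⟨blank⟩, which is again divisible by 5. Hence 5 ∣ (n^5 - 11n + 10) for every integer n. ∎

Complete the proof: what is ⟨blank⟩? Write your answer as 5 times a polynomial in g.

Only n ≡ 3 (mod 5) is unaccounted for. Put n = 5g+3:
(5g+3)^5 - 11(5g+3) + 10 expands to 3125g^5 + 9375g^4 + 11250g^3 + 6750g^2 + 1970g + 220,
and factoring out 5 leaves 5(625g^5 + 1875g^4 + 2250g^3 + 1350g^2 + 394g + 44).

5(625g^5 + 1875g^4 + 2250g^3 + 1350g^2 + 394g + 44)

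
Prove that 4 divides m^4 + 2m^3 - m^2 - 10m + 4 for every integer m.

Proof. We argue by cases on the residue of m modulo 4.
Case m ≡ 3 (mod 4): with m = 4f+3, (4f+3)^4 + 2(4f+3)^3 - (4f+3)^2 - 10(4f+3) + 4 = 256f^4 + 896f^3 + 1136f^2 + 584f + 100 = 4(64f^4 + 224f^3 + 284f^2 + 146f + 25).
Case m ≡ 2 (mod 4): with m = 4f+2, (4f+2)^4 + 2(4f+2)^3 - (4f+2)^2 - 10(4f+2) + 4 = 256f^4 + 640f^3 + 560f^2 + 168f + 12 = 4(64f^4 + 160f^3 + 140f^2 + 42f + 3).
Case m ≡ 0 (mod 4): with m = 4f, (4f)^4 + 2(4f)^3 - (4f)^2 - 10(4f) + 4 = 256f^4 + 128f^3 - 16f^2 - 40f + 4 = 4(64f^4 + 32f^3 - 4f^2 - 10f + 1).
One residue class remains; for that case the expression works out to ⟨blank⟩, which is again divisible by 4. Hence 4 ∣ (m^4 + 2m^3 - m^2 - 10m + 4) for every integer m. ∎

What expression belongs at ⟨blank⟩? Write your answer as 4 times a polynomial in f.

4(64f^4 + 96f^3 + 44f^2 - 2f - 1)

Only m ≡ 1 (mod 4) is unaccounted for. Put m = 4f+1:
(4f+1)^4 + 2(4f+1)^3 - (4f+1)^2 - 10(4f+1) + 4 expands to 256f^4 + 384f^3 + 176f^2 - 8f - 4,
and factoring out 4 leaves 4(64f^4 + 96f^3 + 44f^2 - 2f - 1).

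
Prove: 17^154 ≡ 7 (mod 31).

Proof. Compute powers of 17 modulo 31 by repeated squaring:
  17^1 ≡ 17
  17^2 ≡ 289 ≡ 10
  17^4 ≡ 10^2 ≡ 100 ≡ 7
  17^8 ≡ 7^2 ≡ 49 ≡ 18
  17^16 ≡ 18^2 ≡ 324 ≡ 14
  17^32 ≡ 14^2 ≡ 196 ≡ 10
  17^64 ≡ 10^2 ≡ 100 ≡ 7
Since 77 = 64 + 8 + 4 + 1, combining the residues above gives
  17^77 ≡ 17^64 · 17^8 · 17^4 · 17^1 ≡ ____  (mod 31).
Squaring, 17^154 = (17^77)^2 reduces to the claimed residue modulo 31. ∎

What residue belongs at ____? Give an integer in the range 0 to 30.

21

17^64 · 17^8 · 17^4 · 17^1 ≡ 7 · 18 · 7 · 17 = 14994.
14994 mod 31 = 21, so 17^77 ≡ 21 (mod 31).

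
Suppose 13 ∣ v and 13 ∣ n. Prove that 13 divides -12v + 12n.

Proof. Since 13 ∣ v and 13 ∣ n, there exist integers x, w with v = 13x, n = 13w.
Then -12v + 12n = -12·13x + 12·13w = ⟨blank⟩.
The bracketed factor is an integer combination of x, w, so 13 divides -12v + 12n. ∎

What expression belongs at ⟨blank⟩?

Pull the common 13 out of every term: -12·13x + 12·13w = 13(12w - 12x).
12w - 12x is an integer, which exhibits the divisibility.

13(12w - 12x)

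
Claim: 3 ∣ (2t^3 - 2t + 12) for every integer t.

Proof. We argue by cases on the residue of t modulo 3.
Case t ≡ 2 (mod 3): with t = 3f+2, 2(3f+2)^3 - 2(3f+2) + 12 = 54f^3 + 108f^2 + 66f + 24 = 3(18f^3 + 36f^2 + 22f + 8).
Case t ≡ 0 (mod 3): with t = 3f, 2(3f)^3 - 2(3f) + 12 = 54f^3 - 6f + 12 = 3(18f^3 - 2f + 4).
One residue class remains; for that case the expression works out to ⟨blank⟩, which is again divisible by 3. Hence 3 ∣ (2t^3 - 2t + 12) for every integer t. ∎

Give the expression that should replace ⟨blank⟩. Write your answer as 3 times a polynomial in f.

Only t ≡ 1 (mod 3) is unaccounted for. Put t = 3f+1:
2(3f+1)^3 - 2(3f+1) + 12 expands to 54f^3 + 54f^2 + 12f + 12,
and factoring out 3 leaves 3(18f^3 + 18f^2 + 4f + 4).

3(18f^3 + 18f^2 + 4f + 4)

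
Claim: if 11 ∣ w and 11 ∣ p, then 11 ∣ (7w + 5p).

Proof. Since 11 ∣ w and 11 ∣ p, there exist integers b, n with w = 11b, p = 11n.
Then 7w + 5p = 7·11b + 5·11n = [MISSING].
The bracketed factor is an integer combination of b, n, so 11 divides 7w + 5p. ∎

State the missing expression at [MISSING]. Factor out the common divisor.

11(7b + 5n)

Pull the common 11 out of every term: 7·11b + 5·11n = 11(7b + 5n).
7b + 5n is an integer, which exhibits the divisibility.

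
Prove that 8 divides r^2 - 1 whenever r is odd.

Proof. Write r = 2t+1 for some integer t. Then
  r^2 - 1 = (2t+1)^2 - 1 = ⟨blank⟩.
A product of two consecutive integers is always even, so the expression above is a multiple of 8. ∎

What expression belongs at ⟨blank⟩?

(2t+1)^2 - 1 = 4t^2 + 4t + 1 - 1 = 4t^2 + 4t = 4t(t+1).
Since t and t+1 are consecutive, t(t+1) is even, and 4·(even) is a multiple of 8.

4t(t + 1)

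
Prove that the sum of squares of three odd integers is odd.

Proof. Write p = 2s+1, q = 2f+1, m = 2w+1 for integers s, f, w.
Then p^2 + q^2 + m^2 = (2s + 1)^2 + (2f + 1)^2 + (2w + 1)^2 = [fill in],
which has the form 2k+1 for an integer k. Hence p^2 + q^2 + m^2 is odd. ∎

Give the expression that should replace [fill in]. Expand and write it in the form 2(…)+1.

Expanding: (2s + 1)^2 + (2f + 1)^2 + (2w + 1)^2 = 4f^2 + 4f + 4s^2 + 4s + 4w^2 + 4w + 3.
Every term except the constant is even, so this is 2(2f^2 + 2f + 2s^2 + 2s + 2w^2 + 2w + 1) + 1,
and 2f^2 + 2f + 2s^2 + 2s + 2w^2 + 2w + 1 ∈ ℤ gives the required form.

2(2f^2 + 2f + 2s^2 + 2s + 2w^2 + 2w + 1) + 1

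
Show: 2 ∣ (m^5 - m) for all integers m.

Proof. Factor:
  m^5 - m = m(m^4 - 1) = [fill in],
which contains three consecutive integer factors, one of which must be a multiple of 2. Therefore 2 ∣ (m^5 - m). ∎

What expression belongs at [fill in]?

m^4 - 1 = (m^2 - 1)(m^2 + 1), and m^2 - 1 = (m-1)(m+1).
So m(m^4 - 1) = (m - 1)m(m + 1)(m^2 + 1).

(m - 1)m(m + 1)(m^2 + 1)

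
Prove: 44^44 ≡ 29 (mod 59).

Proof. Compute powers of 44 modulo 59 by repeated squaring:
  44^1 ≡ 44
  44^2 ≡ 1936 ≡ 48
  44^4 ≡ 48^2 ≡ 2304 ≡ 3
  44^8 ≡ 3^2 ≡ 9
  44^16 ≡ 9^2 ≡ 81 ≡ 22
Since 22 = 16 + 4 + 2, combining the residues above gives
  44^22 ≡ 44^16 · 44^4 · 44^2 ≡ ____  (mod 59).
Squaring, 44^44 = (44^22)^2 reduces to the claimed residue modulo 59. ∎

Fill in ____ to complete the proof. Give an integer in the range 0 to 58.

Multiply the listed residues: 22 · 3 · 48 = 66 → 3168.
Reducing modulo 59: 3168 = 53·59 + 41, so 44^22 ≡ 41.

41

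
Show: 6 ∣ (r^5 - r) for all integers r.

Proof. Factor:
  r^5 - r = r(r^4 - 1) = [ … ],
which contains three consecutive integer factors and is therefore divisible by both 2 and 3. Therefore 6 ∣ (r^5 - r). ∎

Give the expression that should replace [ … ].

(r - 1)r(r + 1)(r^2 + 1)

r^4 - 1 = (r^2 - 1)(r^2 + 1), and r^2 - 1 = (r-1)(r+1).
So r(r^4 - 1) = (r - 1)r(r + 1)(r^2 + 1).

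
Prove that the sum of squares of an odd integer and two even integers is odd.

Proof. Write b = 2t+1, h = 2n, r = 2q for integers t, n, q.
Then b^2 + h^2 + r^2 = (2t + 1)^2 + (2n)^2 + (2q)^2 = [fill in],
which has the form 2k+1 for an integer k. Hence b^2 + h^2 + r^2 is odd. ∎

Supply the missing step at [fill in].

(2t + 1)^2 + (2n)^2 + (2q)^2 = 4n^2 + 4q^2 + 4t^2 + 4t + 1
= 2(2n^2 + 2q^2 + 2t^2 + 2t) + 1.
Since 2n^2 + 2q^2 + 2t^2 + 2t is an integer, the sum of squares is of the form 2k+1 for an integer k.

2(2n^2 + 2q^2 + 2t^2 + 2t) + 1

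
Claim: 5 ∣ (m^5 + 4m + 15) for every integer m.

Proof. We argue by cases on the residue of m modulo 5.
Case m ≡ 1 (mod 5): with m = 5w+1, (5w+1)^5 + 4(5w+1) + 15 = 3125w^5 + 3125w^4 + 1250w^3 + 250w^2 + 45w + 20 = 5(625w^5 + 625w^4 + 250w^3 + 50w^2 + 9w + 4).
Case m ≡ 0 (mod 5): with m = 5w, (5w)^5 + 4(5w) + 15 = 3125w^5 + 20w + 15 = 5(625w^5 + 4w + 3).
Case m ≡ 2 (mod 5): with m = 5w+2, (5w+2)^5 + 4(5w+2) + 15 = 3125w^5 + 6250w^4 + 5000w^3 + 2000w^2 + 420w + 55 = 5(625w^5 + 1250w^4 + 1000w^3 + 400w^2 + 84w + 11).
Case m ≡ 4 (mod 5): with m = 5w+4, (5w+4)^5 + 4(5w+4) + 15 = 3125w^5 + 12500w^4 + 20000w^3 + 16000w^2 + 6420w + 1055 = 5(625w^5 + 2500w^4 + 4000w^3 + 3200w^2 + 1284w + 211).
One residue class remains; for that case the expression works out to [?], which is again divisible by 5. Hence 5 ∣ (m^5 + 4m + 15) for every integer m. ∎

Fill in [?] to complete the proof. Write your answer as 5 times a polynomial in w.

The residues treated are {1, 0, 2, 4}, so the missing case is m ≡ 3 (mod 5); write m = 5w+3.
Then (5w+3)^5 + 4(5w+3) + 15 = 3125w^5 + 9375w^4 + 11250w^3 + 6750w^2 + 2045w + 270 = 5(625w^5 + 1875w^4 + 2250w^3 + 1350w^2 + 409w + 54).

5(625w^5 + 1875w^4 + 2250w^3 + 1350w^2 + 409w + 54)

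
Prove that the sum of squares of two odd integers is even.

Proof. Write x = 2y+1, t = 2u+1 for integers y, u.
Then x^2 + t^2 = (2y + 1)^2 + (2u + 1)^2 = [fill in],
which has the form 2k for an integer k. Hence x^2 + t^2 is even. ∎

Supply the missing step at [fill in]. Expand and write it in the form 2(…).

Expanding: (2y + 1)^2 + (2u + 1)^2 = 4u^2 + 4u + 4y^2 + 4y + 2.
Every term is even; pulling out the factor of 2 gives 2(2u^2 + 2u + 2y^2 + 2y + 1).

2(2u^2 + 2u + 2y^2 + 2y + 1)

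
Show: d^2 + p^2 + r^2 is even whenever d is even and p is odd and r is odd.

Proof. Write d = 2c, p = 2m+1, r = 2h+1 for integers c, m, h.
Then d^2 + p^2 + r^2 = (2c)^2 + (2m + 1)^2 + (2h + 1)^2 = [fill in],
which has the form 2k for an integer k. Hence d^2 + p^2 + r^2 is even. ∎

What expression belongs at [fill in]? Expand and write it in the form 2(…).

Expanding: (2c)^2 + (2m + 1)^2 + (2h + 1)^2 = 4c^2 + 4h^2 + 4h + 4m^2 + 4m + 2.
Every term is even; pulling out the factor of 2 gives 2(2c^2 + 2h^2 + 2h + 2m^2 + 2m + 1).

2(2c^2 + 2h^2 + 2h + 2m^2 + 2m + 1)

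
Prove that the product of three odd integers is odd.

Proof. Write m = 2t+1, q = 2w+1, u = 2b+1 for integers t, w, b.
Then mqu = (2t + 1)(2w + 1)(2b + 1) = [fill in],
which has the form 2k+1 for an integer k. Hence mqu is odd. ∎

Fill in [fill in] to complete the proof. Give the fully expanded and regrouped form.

2(4btw + 2bt + 2bw + b + 2tw + t + w) + 1

Expanding: (2t + 1)(2w + 1)(2b + 1) = 8btw + 4bt + 4bw + 2b + 4tw + 2t + 2w + 1.
Every term except the constant is even, so this is 2(4btw + 2bt + 2bw + b + 2tw + t + w) + 1,
and 4btw + 2bt + 2bw + b + 2tw + t + w ∈ ℤ gives the required form.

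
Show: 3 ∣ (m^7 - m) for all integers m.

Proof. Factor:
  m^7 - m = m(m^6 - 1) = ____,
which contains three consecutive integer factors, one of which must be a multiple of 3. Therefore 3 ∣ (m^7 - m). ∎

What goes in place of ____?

m^6 - 1 = (m^2 - 1)(m^4 + m^2 + 1), and m^2 - 1 = (m-1)(m+1).
So m(m^6 - 1) = (m - 1)m(m + 1)(m^4 + m^2 + 1).

(m - 1)m(m + 1)(m^4 + m^2 + 1)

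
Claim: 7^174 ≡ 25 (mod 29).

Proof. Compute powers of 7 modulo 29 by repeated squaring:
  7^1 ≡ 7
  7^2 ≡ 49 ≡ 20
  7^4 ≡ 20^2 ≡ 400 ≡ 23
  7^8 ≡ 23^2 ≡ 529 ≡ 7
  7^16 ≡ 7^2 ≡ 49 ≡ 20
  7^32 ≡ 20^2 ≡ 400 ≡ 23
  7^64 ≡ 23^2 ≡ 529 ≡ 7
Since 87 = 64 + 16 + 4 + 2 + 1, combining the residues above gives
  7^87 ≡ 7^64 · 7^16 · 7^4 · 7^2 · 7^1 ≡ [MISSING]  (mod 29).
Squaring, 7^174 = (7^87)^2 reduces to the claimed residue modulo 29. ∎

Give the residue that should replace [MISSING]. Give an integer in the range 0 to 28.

7^64 · 7^16 · 7^4 · 7^2 · 7^1 ≡ 7 · 20 · 23 · 20 · 7 = 450800.
450800 mod 29 = 24, so 7^87 ≡ 24 (mod 29).

24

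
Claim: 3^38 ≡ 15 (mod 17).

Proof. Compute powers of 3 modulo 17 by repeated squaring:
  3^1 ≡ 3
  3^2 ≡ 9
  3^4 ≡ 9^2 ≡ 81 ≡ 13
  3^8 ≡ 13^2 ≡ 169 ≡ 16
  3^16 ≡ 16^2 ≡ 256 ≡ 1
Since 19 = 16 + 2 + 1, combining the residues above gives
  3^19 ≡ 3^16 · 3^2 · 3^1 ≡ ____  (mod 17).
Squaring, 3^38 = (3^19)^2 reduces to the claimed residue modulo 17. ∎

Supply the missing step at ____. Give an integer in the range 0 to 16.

10

Multiply the listed residues: 1 · 9 · 3 = 9 → 27.
Reducing modulo 17: 27 = 1·17 + 10, so 3^19 ≡ 10.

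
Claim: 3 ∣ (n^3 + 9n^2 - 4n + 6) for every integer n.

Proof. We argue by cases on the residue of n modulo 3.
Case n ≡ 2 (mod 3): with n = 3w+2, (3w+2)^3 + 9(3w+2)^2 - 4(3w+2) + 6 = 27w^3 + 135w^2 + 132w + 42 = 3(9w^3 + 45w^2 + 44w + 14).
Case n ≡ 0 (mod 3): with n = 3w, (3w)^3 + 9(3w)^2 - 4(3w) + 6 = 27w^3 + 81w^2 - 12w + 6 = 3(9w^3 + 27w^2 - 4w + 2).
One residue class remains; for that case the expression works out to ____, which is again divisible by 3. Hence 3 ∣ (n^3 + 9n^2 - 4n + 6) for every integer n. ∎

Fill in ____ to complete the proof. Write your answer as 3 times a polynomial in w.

3(9w^3 + 36w^2 + 17w + 4)

The residues treated are {2, 0}, so the missing case is n ≡ 1 (mod 3); write n = 3w+1.
Then (3w+1)^3 + 9(3w+1)^2 - 4(3w+1) + 6 = 27w^3 + 108w^2 + 51w + 12 = 3(9w^3 + 36w^2 + 17w + 4).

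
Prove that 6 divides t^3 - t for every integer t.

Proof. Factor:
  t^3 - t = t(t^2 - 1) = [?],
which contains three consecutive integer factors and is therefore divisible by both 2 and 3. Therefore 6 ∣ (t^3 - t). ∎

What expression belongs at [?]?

t(t^2 - 1) = t(t - 1)(t + 1) = (t - 1)t(t + 1).
These three factors are consecutive integers, so their product is divisible by 6.

(t - 1)t(t + 1)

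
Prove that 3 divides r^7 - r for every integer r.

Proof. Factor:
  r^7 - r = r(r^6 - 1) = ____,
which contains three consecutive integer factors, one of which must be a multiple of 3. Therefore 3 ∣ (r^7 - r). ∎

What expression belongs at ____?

r^6 - 1 = (r^2 - 1)(r^4 + r^2 + 1), and r^2 - 1 = (r-1)(r+1).
So r(r^6 - 1) = (r - 1)r(r + 1)(r^4 + r^2 + 1).

(r - 1)r(r + 1)(r^4 + r^2 + 1)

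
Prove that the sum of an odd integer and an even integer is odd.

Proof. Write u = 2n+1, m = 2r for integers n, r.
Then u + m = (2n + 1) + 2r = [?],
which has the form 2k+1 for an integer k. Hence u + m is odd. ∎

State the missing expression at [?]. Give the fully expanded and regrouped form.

2(n + r) + 1

Expanding: (2n + 1) + 2r = 2n + 2r + 1.
Every term except the constant is even, so this is 2(n + r) + 1,
and n + r ∈ ℤ gives the required form.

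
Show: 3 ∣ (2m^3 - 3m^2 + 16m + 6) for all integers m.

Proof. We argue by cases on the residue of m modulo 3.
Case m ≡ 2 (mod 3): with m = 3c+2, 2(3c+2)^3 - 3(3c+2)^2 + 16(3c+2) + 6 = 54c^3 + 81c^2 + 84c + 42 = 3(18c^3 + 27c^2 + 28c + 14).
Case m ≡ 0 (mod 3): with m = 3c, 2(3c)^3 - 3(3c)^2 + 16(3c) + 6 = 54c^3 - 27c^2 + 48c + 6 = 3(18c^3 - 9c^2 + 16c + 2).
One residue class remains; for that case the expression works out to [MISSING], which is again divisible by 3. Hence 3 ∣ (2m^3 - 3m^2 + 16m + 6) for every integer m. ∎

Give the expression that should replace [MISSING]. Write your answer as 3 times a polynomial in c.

The residues treated are {2, 0}, so the missing case is m ≡ 1 (mod 3); write m = 3c+1.
Then 2(3c+1)^3 - 3(3c+1)^2 + 16(3c+1) + 6 = 54c^3 + 27c^2 + 48c + 21 = 3(18c^3 + 9c^2 + 16c + 7).

3(18c^3 + 9c^2 + 16c + 7)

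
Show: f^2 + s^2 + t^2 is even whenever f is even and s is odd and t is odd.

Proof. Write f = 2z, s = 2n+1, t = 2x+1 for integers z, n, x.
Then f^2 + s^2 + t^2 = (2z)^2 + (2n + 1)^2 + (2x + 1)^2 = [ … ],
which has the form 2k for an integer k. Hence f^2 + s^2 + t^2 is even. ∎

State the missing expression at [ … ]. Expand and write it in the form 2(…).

2(2n^2 + 2n + 2x^2 + 2x + 2z^2 + 1)

Expanding: (2z)^2 + (2n + 1)^2 + (2x + 1)^2 = 4n^2 + 4n + 4x^2 + 4x + 4z^2 + 2.
Every term is even; pulling out the factor of 2 gives 2(2n^2 + 2n + 2x^2 + 2x + 2z^2 + 1).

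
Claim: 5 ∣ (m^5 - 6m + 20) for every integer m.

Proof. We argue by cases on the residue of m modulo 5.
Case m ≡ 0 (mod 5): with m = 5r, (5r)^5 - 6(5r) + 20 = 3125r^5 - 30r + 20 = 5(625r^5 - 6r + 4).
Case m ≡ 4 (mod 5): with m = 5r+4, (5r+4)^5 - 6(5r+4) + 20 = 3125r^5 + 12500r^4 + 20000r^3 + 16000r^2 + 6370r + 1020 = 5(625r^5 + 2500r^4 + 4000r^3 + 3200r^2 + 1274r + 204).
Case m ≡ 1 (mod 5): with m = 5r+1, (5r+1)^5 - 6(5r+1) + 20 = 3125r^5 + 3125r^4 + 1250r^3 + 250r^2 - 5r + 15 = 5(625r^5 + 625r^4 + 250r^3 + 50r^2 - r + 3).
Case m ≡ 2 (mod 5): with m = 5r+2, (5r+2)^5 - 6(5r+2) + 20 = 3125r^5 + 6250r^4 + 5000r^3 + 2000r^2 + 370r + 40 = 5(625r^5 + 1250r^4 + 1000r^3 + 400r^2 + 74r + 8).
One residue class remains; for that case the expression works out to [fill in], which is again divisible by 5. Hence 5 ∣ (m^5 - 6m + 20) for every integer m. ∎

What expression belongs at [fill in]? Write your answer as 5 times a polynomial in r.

The residues treated are {0, 4, 1, 2}, so the missing case is m ≡ 3 (mod 5); write m = 5r+3.
Then (5r+3)^5 - 6(5r+3) + 20 = 3125r^5 + 9375r^4 + 11250r^3 + 6750r^2 + 1995r + 245 = 5(625r^5 + 1875r^4 + 2250r^3 + 1350r^2 + 399r + 49).

5(625r^5 + 1875r^4 + 2250r^3 + 1350r^2 + 399r + 49)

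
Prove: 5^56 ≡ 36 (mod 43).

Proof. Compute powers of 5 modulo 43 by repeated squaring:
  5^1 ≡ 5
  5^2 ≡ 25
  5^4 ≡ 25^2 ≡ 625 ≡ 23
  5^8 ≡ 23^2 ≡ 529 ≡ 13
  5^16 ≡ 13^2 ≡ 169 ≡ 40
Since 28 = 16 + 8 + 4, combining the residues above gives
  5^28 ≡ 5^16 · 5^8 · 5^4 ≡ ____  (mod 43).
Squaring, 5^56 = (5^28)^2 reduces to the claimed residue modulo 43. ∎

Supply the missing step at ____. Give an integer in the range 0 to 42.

6

Multiply the listed residues: 40 · 13 · 23 = 520 → 11960.
Reducing modulo 43: 11960 = 278·43 + 6, so 5^28 ≡ 6.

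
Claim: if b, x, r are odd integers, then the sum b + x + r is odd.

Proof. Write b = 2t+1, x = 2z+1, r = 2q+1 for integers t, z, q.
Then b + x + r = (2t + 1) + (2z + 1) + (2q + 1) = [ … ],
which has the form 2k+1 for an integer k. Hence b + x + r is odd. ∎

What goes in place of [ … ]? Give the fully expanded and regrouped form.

2(q + t + z + 1) + 1

Expanding: (2t + 1) + (2z + 1) + (2q + 1) = 2q + 2t + 2z + 3.
Every term except the constant is even, so this is 2(q + t + z + 1) + 1,
and q + t + z + 1 ∈ ℤ gives the required form.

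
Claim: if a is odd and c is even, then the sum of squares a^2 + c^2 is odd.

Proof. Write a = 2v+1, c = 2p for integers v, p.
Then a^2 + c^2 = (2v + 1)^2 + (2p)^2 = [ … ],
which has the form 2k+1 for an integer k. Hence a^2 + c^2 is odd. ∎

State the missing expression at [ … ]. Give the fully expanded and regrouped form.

2(2p^2 + 2v^2 + 2v) + 1

Expanding: (2v + 1)^2 + (2p)^2 = 4p^2 + 4v^2 + 4v + 1.
Every term except the constant is even, so this is 2(2p^2 + 2v^2 + 2v) + 1,
and 2p^2 + 2v^2 + 2v ∈ ℤ gives the required form.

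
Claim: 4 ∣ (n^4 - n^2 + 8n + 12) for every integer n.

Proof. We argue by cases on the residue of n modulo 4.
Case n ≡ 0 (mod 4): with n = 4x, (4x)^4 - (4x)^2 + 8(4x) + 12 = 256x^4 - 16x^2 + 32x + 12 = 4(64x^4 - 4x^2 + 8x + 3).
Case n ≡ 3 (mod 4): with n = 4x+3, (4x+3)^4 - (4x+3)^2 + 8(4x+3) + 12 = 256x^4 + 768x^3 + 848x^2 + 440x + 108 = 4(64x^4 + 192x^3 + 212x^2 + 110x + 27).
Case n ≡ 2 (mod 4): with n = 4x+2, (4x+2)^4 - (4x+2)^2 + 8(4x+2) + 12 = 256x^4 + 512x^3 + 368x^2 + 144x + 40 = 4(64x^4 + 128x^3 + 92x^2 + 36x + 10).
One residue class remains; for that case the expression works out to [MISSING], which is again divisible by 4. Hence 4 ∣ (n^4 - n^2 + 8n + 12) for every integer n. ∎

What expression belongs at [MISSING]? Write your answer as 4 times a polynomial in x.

The residues treated are {0, 3, 2}, so the missing case is n ≡ 1 (mod 4); write n = 4x+1.
Then (4x+1)^4 - (4x+1)^2 + 8(4x+1) + 12 = 256x^4 + 256x^3 + 80x^2 + 40x + 20 = 4(64x^4 + 64x^3 + 20x^2 + 10x + 5).

4(64x^4 + 64x^3 + 20x^2 + 10x + 5)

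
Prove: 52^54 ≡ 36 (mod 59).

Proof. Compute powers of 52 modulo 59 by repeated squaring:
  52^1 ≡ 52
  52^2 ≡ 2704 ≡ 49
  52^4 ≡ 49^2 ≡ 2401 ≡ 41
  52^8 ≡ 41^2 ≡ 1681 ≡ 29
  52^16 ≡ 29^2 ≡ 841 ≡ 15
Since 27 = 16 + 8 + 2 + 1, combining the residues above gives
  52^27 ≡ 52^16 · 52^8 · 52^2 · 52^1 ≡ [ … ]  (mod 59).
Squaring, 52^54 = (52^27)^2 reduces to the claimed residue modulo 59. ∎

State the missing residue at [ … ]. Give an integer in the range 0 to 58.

6

Multiply the listed residues: 15 · 29 · 49 · 52 = 435 → 21315 → 1108380.
Reducing modulo 59: 1108380 = 18786·59 + 6, so 52^27 ≡ 6.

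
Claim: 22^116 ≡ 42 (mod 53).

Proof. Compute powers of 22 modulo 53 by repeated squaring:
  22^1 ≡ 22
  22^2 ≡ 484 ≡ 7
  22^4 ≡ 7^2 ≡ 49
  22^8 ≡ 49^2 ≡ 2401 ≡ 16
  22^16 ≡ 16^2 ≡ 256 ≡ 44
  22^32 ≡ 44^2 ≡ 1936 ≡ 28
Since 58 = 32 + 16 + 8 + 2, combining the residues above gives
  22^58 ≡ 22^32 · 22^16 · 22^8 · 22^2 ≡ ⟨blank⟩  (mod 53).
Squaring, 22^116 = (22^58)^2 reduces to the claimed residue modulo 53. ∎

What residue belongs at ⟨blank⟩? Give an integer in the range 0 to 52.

Multiply the listed residues: 28 · 44 · 16 · 7 = 1232 → 19712 → 137984.
Reducing modulo 53: 137984 = 2603·53 + 25, so 22^58 ≡ 25.

25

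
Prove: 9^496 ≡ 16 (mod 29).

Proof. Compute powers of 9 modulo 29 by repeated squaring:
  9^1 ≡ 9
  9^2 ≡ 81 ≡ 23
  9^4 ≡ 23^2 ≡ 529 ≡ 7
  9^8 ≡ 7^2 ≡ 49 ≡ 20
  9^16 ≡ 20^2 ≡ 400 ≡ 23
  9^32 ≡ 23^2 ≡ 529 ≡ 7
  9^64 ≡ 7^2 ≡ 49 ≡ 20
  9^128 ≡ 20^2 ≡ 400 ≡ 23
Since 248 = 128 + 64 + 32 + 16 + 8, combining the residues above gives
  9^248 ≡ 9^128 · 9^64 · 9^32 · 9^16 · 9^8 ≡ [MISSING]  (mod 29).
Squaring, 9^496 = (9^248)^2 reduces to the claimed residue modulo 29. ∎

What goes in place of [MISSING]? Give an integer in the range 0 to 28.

9^128 · 9^64 · 9^32 · 9^16 · 9^8 ≡ 23 · 20 · 7 · 23 · 20 = 1481200.
1481200 mod 29 = 25, so 9^248 ≡ 25 (mod 29).

25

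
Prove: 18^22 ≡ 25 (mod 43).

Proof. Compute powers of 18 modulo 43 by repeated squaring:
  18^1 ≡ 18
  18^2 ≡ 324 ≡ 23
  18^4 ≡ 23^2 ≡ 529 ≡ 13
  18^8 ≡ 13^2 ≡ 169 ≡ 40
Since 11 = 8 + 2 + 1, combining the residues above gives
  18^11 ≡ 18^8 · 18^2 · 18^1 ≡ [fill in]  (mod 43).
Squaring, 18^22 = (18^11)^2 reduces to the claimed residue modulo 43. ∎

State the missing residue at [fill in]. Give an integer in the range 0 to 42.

Multiply the listed residues: 40 · 23 · 18 = 920 → 16560.
Reducing modulo 43: 16560 = 385·43 + 5, so 18^11 ≡ 5.

5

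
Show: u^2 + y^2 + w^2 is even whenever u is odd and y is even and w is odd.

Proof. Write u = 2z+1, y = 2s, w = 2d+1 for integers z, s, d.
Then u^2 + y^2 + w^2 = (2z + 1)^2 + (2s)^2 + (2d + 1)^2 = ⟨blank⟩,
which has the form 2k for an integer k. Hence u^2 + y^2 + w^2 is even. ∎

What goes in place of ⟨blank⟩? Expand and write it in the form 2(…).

(2z + 1)^2 + (2s)^2 + (2d + 1)^2 = 4d^2 + 4d + 4s^2 + 4z^2 + 4z + 2
= 2(2d^2 + 2d + 2s^2 + 2z^2 + 2z + 1).
Since 2d^2 + 2d + 2s^2 + 2z^2 + 2z + 1 is an integer, the sum of squares is of the form 2k for an integer k.

2(2d^2 + 2d + 2s^2 + 2z^2 + 2z + 1)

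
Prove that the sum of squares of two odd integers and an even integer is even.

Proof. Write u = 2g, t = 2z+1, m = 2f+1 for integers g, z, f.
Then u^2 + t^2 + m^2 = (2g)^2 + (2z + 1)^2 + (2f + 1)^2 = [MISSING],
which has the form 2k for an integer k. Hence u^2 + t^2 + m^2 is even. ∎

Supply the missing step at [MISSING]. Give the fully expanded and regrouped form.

2(2f^2 + 2f + 2g^2 + 2z^2 + 2z + 1)

(2g)^2 + (2z + 1)^2 + (2f + 1)^2 = 4f^2 + 4f + 4g^2 + 4z^2 + 4z + 2
= 2(2f^2 + 2f + 2g^2 + 2z^2 + 2z + 1).
Since 2f^2 + 2f + 2g^2 + 2z^2 + 2z + 1 is an integer, the sum of squares is of the form 2k for an integer k.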